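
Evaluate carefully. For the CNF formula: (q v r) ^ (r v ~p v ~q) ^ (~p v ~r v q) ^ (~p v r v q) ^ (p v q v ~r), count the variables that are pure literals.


Check each variable for pure literal status:
p: mixed (not pure)
q: mixed (not pure)
r: mixed (not pure)
Pure literal count = 0

0


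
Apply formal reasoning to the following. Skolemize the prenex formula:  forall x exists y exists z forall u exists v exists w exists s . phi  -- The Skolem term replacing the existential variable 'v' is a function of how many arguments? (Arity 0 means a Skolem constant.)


Quantifier prefix: forall x exists y exists z forall u exists v exists w exists s
'v' is existentially quantified at position 5.
Universal variables preceding it: x, u
Skolem function arity = 2

2


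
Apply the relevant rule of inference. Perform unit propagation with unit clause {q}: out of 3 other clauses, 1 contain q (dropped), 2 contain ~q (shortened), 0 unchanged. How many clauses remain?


Satisfied (removed): 1
Shortened (remain): 2
Unchanged (remain): 0
Remaining = 2 + 0 = 2

2


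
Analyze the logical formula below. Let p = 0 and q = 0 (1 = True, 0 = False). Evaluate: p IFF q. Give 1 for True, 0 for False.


p = 0, q = 0
Operation: p IFF q
Evaluate: 0 IFF 0 = 1

1


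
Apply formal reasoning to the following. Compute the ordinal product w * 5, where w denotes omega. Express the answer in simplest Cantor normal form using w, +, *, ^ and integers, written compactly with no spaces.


Compute w * 5.
Ordinal * is associative and left-distributive over +, but NOT commutative; for finite n>1, n*w = w but w*n stays w*n.
w * 5 means 5 copies of w concatenated: w*5.
Result = w*5

w*5


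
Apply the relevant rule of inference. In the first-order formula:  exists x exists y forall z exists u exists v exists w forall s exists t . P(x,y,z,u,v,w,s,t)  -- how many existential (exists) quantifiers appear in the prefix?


Quantifier prefix: exists x exists y forall z exists u exists v exists w forall s exists t
Mark each quantifier type:
  E E U E E E U E
Universal count = 2, Existential count = 6
Asked for existential (exists) quantifiers: 6

6


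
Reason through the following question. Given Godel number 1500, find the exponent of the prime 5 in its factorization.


Factorize 1500 by dividing by 5 repeatedly.
Division steps: 5 divides 1500 exactly 3 time(s).
Exponent of 5 = 3

3


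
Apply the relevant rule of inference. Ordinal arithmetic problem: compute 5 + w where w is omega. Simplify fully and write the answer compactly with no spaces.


Compute 5 + w.
Ordinal + is associative but NOT commutative; for finite n>0, n + w = w but w + n stays w+n.
Any finite left addend is absorbed by w on the right: 5 + w = w.
Result = w

w


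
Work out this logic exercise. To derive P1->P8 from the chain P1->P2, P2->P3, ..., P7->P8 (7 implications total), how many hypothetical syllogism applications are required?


With 7 implications in a chain connecting 8 propositions:
P1->P2, P2->P3, ..., P7->P8
Steps needed = (number of implications) - 1 = 7 - 1 = 6

6


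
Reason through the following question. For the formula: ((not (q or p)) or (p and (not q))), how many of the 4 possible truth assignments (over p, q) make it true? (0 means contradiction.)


Check all 4 assignments:
p=0, q=0: 1
p=0, q=1: 0
p=1, q=0: 1
p=1, q=1: 0
Count of True = 2

2


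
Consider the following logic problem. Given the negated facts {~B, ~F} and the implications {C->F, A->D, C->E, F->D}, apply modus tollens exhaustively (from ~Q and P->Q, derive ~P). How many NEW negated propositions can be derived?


Initial negated facts: {~B, ~F}
Apply modus tollens to closure:
  ~F and C->F  =>  ~C
Final negated: {~B, ~C, ~F}
New negations: {~C}
Count = 1

1


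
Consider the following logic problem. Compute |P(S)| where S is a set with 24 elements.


The power set of a set with n elements has 2^n elements.
|P(S)| = 2^24 = 16777216

16777216


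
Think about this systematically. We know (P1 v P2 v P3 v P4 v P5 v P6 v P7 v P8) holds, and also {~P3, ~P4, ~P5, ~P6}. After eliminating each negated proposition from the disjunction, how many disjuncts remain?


Original disjuncts (8): P1, P2, P3, P4, P5, P6, P7, P8
Negated (eliminate): ~P3, ~P4, ~P5, ~P6
Remaining disjuncts: P1, P2, P7, P8
Count = 8 - 4 = 4

4


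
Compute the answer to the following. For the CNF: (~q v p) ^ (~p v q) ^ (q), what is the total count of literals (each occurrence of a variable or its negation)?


Counting literals in each clause:
Clause 1: 2 literal(s)
Clause 2: 2 literal(s)
Clause 3: 1 literal(s)
Total = 5

5


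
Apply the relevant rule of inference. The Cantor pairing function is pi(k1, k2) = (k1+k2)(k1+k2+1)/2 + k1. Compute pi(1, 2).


k1 + k2 = 3
(k1+k2)(k1+k2+1)/2 = 3 * 4 / 2 = 6
pi = 6 + 1 = 7

7


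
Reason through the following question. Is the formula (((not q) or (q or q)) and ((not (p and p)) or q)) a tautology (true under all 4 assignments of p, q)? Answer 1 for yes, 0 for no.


Check all 4 assignments:
p=0, q=0: 1
p=0, q=1: 1
p=1, q=0: 0
p=1, q=1: 1
Satisfying count = 3/4.
Tautology iff count = 4: no.

0


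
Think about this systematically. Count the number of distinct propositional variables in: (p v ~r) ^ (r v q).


Identify each variable that appears in the formula.
Variables found: p, q, r
Count = 3

3


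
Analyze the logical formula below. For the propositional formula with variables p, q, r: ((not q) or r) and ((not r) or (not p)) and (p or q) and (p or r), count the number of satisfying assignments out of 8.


Evaluate all 8 assignments for p, q, r:
p=0, q=0, r=0: 0
p=0, q=0, r=1: 0
p=0, q=1, r=0: 0
p=0, q=1, r=1: 1
p=1, q=0, r=0: 1
p=1, q=0, r=1: 0
p=1, q=1, r=0: 0
p=1, q=1, r=1: 0
Satisfying count = 2

2


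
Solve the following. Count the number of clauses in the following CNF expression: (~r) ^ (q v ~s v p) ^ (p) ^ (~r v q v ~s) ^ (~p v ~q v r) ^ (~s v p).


A CNF formula is a conjunction of clauses.
Clauses are separated by ^.
Counting the conjuncts: 6 clauses.

6


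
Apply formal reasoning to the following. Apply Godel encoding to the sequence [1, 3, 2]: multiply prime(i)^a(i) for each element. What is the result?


Encode each element as an exponent of the corresponding prime:
  2^1 = 2
  3^3 = 27
  5^2 = 25
Product = 2 * 27 * 25 = 1350

1350


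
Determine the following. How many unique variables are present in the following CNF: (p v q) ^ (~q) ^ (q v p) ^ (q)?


Identify each variable that appears in the formula.
Variables found: p, q
Count = 2

2


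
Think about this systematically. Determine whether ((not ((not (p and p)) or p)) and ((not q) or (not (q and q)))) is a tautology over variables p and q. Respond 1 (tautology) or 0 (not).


Check all 4 assignments:
p=0, q=0: 0
p=0, q=1: 0
p=1, q=0: 0
p=1, q=1: 0
Satisfying count = 0/4.
Tautology iff count = 4: no.

0


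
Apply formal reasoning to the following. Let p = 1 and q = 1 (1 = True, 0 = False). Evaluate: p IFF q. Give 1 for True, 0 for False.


p = 1, q = 1
Operation: p IFF q
Evaluate: 1 IFF 1 = 1

1


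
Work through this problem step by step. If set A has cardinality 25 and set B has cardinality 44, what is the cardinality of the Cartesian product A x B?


The Cartesian product A x B contains all ordered pairs (a, b).
|A x B| = |A| * |B| = 25 * 44 = 1100

1100


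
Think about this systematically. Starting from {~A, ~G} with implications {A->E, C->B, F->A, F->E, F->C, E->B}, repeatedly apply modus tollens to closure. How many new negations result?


Initial negated facts: {~A, ~G}
Apply modus tollens to closure:
  ~A and F->A  =>  ~F
Final negated: {~A, ~F, ~G}
New negations: {~F}
Count = 1

1


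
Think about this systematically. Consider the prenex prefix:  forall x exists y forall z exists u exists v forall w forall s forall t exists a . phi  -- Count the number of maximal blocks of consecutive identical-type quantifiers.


Quantifier-type sequence: A E A E E A A A E  (A=forall, E=exists)
Group into maximal same-type runs:
  Ax1 | Ex1 | Ax1 | Ex2 | Ax3 | Ex1
Number of blocks = 6

6


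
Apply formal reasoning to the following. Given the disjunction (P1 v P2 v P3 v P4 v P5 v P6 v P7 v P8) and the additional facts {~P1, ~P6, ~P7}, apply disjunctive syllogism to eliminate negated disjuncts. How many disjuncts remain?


Original disjuncts (8): P1, P2, P3, P4, P5, P6, P7, P8
Negated (eliminate): ~P1, ~P6, ~P7
Remaining disjuncts: P2, P3, P4, P5, P8
Count = 8 - 3 = 5

5


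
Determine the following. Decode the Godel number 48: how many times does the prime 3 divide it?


Factorize 48 by dividing by 3 repeatedly.
Division steps: 3 divides 48 exactly 1 time(s).
Exponent of 3 = 1

1


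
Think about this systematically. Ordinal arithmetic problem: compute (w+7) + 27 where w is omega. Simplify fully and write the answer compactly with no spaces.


Compute (w+7) + 27.
Ordinal + is associative but NOT commutative; for finite n>0, n + w = w but w + n stays w+n.
By associativity: (w+7) + 27 = w + (7+27) = w+34.
Result = w+34

w+34


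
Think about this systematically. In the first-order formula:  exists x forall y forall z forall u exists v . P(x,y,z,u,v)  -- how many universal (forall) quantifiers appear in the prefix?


Quantifier prefix: exists x forall y forall z forall u exists v
Mark each quantifier type:
  E U U U E
Universal count = 3, Existential count = 2
Asked for universal (forall) quantifiers: 3

3


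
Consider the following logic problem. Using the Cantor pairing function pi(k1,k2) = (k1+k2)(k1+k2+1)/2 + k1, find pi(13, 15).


k1 + k2 = 28
(k1+k2)(k1+k2+1)/2 = 28 * 29 / 2 = 406
pi = 406 + 13 = 419

419


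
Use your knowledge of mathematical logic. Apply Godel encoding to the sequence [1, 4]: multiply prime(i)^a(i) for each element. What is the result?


Encode each element as an exponent of the corresponding prime:
  2^1 = 2
  3^4 = 81
Product = 2 * 81 = 162

162


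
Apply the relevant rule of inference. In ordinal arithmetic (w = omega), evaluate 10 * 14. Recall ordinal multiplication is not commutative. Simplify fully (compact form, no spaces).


Compute 10 * 14.
Ordinal * is associative and left-distributive over +, but NOT commutative; for finite n>1, n*w = w but w*n stays w*n.
Both finite; ordinal * agrees with natural *: 10 * 14 = 140.
Result = 140

140


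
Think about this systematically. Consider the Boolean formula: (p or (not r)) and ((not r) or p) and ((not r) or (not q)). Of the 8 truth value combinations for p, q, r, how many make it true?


Evaluate all 8 assignments for p, q, r:
p=0, q=0, r=0: 1
p=0, q=0, r=1: 0
p=0, q=1, r=0: 1
p=0, q=1, r=1: 0
p=1, q=0, r=0: 1
p=1, q=0, r=1: 1
p=1, q=1, r=0: 1
p=1, q=1, r=1: 0
Satisfying count = 5

5


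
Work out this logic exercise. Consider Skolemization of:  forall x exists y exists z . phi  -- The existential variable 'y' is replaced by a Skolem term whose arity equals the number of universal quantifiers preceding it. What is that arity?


Quantifier prefix: forall x exists y exists z
'y' is existentially quantified at position 2.
Universal variables preceding it: x
Skolem function arity = 1

1


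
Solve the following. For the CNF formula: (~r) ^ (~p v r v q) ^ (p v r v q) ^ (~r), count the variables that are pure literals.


Check each variable for pure literal status:
p: mixed (not pure)
q: pure positive
r: mixed (not pure)
Pure literal count = 1

1


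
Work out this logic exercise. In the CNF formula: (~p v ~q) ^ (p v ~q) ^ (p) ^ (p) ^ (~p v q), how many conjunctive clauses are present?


A CNF formula is a conjunction of clauses.
Clauses are separated by ^.
Counting the conjuncts: 5 clauses.

5


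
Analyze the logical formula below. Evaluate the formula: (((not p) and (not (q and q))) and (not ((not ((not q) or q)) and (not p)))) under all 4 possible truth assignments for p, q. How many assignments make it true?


Check all 4 assignments:
p=0, q=0: 1
p=0, q=1: 0
p=1, q=0: 0
p=1, q=1: 0
Count of True = 1

1


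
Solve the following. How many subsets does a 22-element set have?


The power set of a set with n elements has 2^n elements.
|P(S)| = 2^22 = 4194304

4194304


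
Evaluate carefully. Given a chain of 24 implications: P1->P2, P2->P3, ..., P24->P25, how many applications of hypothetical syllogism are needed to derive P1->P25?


With 24 implications in a chain connecting 25 propositions:
P1->P2, P2->P3, ..., P24->P25
Steps needed = (number of implications) - 1 = 24 - 1 = 23

23


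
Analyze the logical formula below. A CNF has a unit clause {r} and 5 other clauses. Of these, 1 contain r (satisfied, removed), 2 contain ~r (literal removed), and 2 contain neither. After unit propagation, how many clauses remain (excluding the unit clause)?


Satisfied (removed): 1
Shortened (remain): 2
Unchanged (remain): 2
Remaining = 2 + 2 = 4

4


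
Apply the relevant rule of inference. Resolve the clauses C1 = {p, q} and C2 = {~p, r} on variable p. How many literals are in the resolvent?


Remove p from C1 and ~p from C2.
C1 remainder: {q}
C2 remainder: {r}
Union (resolvent): {q, r}
Resolvent has 2 literal(s).

2


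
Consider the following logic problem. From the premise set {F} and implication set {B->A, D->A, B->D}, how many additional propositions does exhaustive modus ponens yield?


Initial facts: {F}
Apply modus ponens to closure:
  (no implication fires)
Final known: {F}
New propositions: {(none)}
Count = 0

0


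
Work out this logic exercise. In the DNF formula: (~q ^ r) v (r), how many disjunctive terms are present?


A DNF formula is a disjunction of terms (conjunctions).
Terms are separated by v.
Counting the disjuncts: 2 terms.

2


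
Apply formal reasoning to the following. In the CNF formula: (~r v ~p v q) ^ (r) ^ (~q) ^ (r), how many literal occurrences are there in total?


Counting literals in each clause:
Clause 1: 3 literal(s)
Clause 2: 1 literal(s)
Clause 3: 1 literal(s)
Clause 4: 1 literal(s)
Total = 6

6


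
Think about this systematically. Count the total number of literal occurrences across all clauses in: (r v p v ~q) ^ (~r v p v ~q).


Counting literals in each clause:
Clause 1: 3 literal(s)
Clause 2: 3 literal(s)
Total = 6

6


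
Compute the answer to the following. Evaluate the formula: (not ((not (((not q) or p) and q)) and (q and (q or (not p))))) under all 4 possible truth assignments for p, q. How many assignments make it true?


Check all 4 assignments:
p=0, q=0: 1
p=0, q=1: 0
p=1, q=0: 1
p=1, q=1: 1
Count of True = 3

3


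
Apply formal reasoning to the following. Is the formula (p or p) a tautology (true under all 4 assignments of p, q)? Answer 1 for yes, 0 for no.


Check all 4 assignments:
p=0, q=0: 0
p=0, q=1: 0
p=1, q=0: 1
p=1, q=1: 1
Satisfying count = 2/4.
Tautology iff count = 4: no.

0


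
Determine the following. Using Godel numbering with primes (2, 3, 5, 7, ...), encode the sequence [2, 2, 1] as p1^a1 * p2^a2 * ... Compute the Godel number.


Encode each element as an exponent of the corresponding prime:
  2^2 = 4
  3^2 = 9
  5^1 = 5
Product = 4 * 9 * 5 = 180

180


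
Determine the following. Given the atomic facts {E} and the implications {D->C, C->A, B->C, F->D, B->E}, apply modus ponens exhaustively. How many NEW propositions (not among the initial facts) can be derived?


Initial facts: {E}
Apply modus ponens to closure:
  (no implication fires)
Final known: {E}
New propositions: {(none)}
Count = 0

0


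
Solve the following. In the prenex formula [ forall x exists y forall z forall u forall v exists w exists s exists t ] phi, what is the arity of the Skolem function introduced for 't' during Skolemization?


Quantifier prefix: forall x exists y forall z forall u forall v exists w exists s exists t
't' is existentially quantified at position 8.
Universal variables preceding it: x, z, u, v
Skolem function arity = 4

4


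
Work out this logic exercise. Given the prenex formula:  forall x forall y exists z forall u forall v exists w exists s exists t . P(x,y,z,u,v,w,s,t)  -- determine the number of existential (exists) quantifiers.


Quantifier prefix: forall x forall y exists z forall u forall v exists w exists s exists t
Mark each quantifier type:
  U U E U U E E E
Universal count = 4, Existential count = 4
Asked for existential (exists) quantifiers: 4

4


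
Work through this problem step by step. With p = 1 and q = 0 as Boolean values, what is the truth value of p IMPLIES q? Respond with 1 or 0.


p = 1, q = 0
Operation: p IMPLIES q
Evaluate: 1 IMPLIES 0 = 0

0


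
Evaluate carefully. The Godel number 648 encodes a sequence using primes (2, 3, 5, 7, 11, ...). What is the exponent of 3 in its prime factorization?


Factorize 648 by dividing by 3 repeatedly.
Division steps: 3 divides 648 exactly 4 time(s).
Exponent of 3 = 4

4


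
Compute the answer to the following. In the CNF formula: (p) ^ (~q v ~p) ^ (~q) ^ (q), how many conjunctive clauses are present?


A CNF formula is a conjunction of clauses.
Clauses are separated by ^.
Counting the conjuncts: 4 clauses.

4


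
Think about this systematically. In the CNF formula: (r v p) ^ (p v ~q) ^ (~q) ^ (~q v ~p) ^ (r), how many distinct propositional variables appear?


Identify each variable that appears in the formula.
Variables found: p, q, r
Count = 3

3


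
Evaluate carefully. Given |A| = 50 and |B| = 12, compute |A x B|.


The Cartesian product A x B contains all ordered pairs (a, b).
|A x B| = |A| * |B| = 50 * 12 = 600

600


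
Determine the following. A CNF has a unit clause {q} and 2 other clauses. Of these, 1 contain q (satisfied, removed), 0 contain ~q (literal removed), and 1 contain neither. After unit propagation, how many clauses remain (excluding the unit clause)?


Satisfied (removed): 1
Shortened (remain): 0
Unchanged (remain): 1
Remaining = 0 + 1 = 1

1


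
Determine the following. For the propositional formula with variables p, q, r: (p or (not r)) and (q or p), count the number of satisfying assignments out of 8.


Evaluate all 8 assignments for p, q, r:
p=0, q=0, r=0: 0
p=0, q=0, r=1: 0
p=0, q=1, r=0: 1
p=0, q=1, r=1: 0
p=1, q=0, r=0: 1
p=1, q=0, r=1: 1
p=1, q=1, r=0: 1
p=1, q=1, r=1: 1
Satisfying count = 5

5


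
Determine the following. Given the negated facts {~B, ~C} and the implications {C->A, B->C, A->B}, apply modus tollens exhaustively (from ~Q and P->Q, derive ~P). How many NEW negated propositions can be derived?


Initial negated facts: {~B, ~C}
Apply modus tollens to closure:
  ~B and A->B  =>  ~A
Final negated: {~A, ~B, ~C}
New negations: {~A}
Count = 1

1


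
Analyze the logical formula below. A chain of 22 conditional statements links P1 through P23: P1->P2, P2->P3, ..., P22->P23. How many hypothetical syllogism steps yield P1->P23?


With 22 implications in a chain connecting 23 propositions:
P1->P2, P2->P3, ..., P22->P23
Steps needed = (number of implications) - 1 = 22 - 1 = 21

21


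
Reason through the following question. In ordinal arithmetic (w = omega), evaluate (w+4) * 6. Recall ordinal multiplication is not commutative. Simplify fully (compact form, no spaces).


Compute (w+4) * 6.
Ordinal * is associative and left-distributive over +, but NOT commutative; for finite n>1, n*w = w but w*n stays w*n.
(w+4) * 6 = (w+4) repeated 6 times. Each intermediate +4 is absorbed by the following w; only the last survives: w*6+4.
Result = w*6+4

w*6+4


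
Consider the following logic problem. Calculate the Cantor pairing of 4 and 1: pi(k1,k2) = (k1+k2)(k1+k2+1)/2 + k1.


k1 + k2 = 5
(k1+k2)(k1+k2+1)/2 = 5 * 6 / 2 = 15
pi = 15 + 4 = 19

19


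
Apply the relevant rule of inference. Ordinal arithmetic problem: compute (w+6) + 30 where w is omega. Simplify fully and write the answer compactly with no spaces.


Compute (w+6) + 30.
Ordinal + is associative but NOT commutative; for finite n>0, n + w = w but w + n stays w+n.
By associativity: (w+6) + 30 = w + (6+30) = w+36.
Result = w+36

w+36


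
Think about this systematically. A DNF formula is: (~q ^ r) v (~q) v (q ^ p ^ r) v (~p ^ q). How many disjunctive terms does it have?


A DNF formula is a disjunction of terms (conjunctions).
Terms are separated by v.
Counting the disjuncts: 4 terms.

4


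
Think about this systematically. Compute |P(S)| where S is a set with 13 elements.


The power set of a set with n elements has 2^n elements.
|P(S)| = 2^13 = 8192

8192


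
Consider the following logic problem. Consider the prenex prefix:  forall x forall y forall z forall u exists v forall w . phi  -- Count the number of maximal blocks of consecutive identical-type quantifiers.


Quantifier-type sequence: A A A A E A  (A=forall, E=exists)
Group into maximal same-type runs:
  Ax4 | Ex1 | Ax1
Number of blocks = 3

3


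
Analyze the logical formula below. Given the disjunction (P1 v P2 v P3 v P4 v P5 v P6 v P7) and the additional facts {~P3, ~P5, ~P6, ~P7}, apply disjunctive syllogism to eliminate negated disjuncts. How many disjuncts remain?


Original disjuncts (7): P1, P2, P3, P4, P5, P6, P7
Negated (eliminate): ~P3, ~P5, ~P6, ~P7
Remaining disjuncts: P1, P2, P4
Count = 7 - 4 = 3

3


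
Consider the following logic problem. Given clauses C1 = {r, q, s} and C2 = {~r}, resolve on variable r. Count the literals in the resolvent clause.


Remove r from C1 and ~r from C2.
C1 remainder: {q, s}
C2 remainder: {}
Union (resolvent): {q, s}
Resolvent has 2 literal(s).

2


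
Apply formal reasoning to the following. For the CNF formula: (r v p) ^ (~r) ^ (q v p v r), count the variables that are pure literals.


Check each variable for pure literal status:
p: pure positive
q: pure positive
r: mixed (not pure)
Pure literal count = 2

2


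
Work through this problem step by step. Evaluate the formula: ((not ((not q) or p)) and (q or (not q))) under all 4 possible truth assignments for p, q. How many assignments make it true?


Check all 4 assignments:
p=0, q=0: 0
p=0, q=1: 1
p=1, q=0: 0
p=1, q=1: 0
Count of True = 1

1


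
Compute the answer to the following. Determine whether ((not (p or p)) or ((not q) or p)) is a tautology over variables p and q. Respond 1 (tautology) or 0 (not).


Check all 4 assignments:
p=0, q=0: 1
p=0, q=1: 1
p=1, q=0: 1
p=1, q=1: 1
Satisfying count = 4/4.
Tautology iff count = 4: yes.

1


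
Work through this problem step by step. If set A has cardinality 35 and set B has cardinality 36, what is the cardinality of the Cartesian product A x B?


The Cartesian product A x B contains all ordered pairs (a, b).
|A x B| = |A| * |B| = 35 * 36 = 1260

1260


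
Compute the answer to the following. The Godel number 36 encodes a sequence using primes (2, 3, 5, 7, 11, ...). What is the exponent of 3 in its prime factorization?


Factorize 36 by dividing by 3 repeatedly.
Division steps: 3 divides 36 exactly 2 time(s).
Exponent of 3 = 2

2


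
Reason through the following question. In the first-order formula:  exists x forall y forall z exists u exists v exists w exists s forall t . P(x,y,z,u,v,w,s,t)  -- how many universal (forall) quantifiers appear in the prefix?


Quantifier prefix: exists x forall y forall z exists u exists v exists w exists s forall t
Mark each quantifier type:
  E U U E E E E U
Universal count = 3, Existential count = 5
Asked for universal (forall) quantifiers: 3

3


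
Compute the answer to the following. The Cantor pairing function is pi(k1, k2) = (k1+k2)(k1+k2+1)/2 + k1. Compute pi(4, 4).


k1 + k2 = 8
(k1+k2)(k1+k2+1)/2 = 8 * 9 / 2 = 36
pi = 36 + 4 = 40

40


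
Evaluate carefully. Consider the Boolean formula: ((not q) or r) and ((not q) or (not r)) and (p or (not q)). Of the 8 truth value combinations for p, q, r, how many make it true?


Evaluate all 8 assignments for p, q, r:
p=0, q=0, r=0: 1
p=0, q=0, r=1: 1
p=0, q=1, r=0: 0
p=0, q=1, r=1: 0
p=1, q=0, r=0: 1
p=1, q=0, r=1: 1
p=1, q=1, r=0: 0
p=1, q=1, r=1: 0
Satisfying count = 4

4


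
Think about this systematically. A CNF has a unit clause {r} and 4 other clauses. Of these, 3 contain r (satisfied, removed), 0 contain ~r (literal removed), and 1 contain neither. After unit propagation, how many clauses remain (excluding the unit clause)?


Satisfied (removed): 3
Shortened (remain): 0
Unchanged (remain): 1
Remaining = 0 + 1 = 1

1


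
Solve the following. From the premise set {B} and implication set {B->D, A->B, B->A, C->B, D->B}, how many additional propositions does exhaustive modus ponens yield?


Initial facts: {B}
Apply modus ponens to closure:
  B and B->D  =>  D
  B and B->A  =>  A
Final known: {A, B, D}
New propositions: {A, D}
Count = 2

2


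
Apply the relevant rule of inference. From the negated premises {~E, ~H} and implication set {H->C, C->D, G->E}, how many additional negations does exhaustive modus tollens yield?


Initial negated facts: {~E, ~H}
Apply modus tollens to closure:
  ~E and G->E  =>  ~G
Final negated: {~E, ~G, ~H}
New negations: {~G}
Count = 1

1


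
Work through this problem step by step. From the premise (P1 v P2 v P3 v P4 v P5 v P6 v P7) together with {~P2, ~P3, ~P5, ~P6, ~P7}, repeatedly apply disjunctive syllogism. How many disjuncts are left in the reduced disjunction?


Original disjuncts (7): P1, P2, P3, P4, P5, P6, P7
Negated (eliminate): ~P2, ~P3, ~P5, ~P6, ~P7
Remaining disjuncts: P1, P4
Count = 7 - 5 = 2

2


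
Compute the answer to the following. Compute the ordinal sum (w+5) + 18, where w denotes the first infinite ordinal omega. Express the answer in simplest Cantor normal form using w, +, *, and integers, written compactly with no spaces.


Compute (w+5) + 18.
Ordinal + is associative but NOT commutative; for finite n>0, n + w = w but w + n stays w+n.
By associativity: (w+5) + 18 = w + (5+18) = w+23.
Result = w+23

w+23


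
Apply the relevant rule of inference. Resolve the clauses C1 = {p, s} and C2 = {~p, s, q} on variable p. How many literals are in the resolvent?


Remove p from C1 and ~p from C2.
C1 remainder: {s}
C2 remainder: {s, q}
Union (resolvent): {q, s}
Resolvent has 2 literal(s).

2


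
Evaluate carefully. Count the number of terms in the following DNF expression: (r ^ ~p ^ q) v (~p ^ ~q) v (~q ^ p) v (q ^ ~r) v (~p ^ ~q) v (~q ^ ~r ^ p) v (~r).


A DNF formula is a disjunction of terms (conjunctions).
Terms are separated by v.
Counting the disjuncts: 7 terms.

7


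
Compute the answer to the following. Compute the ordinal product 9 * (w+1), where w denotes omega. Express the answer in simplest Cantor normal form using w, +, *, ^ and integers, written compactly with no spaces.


Compute 9 * (w+1).
Ordinal * is associative and left-distributive over +, but NOT commutative; for finite n>1, n*w = w but w*n stays w*n.
By left-distributivity: 9 * (w+1) = 9*w + 9*1 = w + 9 = w+9.
Result = w+9

w+9


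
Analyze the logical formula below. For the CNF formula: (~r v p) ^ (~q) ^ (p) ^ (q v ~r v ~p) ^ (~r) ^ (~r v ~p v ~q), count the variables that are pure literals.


Check each variable for pure literal status:
p: mixed (not pure)
q: mixed (not pure)
r: pure negative
Pure literal count = 1

1


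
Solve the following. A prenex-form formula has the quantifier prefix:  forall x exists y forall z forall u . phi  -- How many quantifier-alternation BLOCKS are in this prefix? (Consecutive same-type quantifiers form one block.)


Quantifier-type sequence: A E A A  (A=forall, E=exists)
Group into maximal same-type runs:
  Ax1 | Ex1 | Ax2
Number of blocks = 3

3


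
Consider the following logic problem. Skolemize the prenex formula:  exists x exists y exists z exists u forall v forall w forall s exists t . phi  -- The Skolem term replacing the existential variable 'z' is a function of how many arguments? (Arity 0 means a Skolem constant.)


Quantifier prefix: exists x exists y exists z exists u forall v forall w forall s exists t
'z' is existentially quantified at position 3.
No universal quantifiers precede it.
Skolem function arity = 0 (a Skolem constant)

0


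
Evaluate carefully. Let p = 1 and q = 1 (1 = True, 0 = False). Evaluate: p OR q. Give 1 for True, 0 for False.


p = 1, q = 1
Operation: p OR q
Evaluate: 1 OR 1 = 1

1


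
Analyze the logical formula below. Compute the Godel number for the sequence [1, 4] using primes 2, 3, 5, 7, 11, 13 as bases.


Encode each element as an exponent of the corresponding prime:
  2^1 = 2
  3^4 = 81
Product = 2 * 81 = 162

162


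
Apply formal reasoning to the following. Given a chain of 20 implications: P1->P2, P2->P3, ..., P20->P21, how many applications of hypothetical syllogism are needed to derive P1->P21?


With 20 implications in a chain connecting 21 propositions:
P1->P2, P2->P3, ..., P20->P21
Steps needed = (number of implications) - 1 = 20 - 1 = 19

19


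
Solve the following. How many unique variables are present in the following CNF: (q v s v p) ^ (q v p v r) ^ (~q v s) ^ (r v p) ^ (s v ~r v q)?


Identify each variable that appears in the formula.
Variables found: p, q, r, s
Count = 4

4


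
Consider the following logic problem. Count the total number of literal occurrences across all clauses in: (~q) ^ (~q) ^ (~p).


Counting literals in each clause:
Clause 1: 1 literal(s)
Clause 2: 1 literal(s)
Clause 3: 1 literal(s)
Total = 3

3


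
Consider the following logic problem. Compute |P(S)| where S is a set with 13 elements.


The power set of a set with n elements has 2^n elements.
|P(S)| = 2^13 = 8192

8192


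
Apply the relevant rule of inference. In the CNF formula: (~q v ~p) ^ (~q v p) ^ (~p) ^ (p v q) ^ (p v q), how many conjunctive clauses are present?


A CNF formula is a conjunction of clauses.
Clauses are separated by ^.
Counting the conjuncts: 5 clauses.

5


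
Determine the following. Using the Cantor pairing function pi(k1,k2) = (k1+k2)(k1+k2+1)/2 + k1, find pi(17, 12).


k1 + k2 = 29
(k1+k2)(k1+k2+1)/2 = 29 * 30 / 2 = 435
pi = 435 + 17 = 452

452


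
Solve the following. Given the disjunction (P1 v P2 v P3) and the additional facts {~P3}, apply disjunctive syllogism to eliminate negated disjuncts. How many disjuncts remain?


Original disjuncts (3): P1, P2, P3
Negated (eliminate): ~P3
Remaining disjuncts: P1, P2
Count = 3 - 1 = 2

2


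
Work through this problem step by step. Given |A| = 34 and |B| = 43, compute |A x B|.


The Cartesian product A x B contains all ordered pairs (a, b).
|A x B| = |A| * |B| = 34 * 43 = 1462

1462


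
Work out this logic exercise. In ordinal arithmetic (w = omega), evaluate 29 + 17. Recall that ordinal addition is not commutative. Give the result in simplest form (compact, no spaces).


Compute 29 + 17.
Ordinal + is associative but NOT commutative; for finite n>0, n + w = w but w + n stays w+n.
Both operands finite; ordinal + agrees with natural +: 29 + 17 = 46.
Result = 46

46


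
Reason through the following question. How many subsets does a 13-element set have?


The power set of a set with n elements has 2^n elements.
|P(S)| = 2^13 = 8192

8192


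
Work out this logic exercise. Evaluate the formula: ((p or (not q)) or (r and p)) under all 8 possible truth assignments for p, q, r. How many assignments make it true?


Check all 8 assignments:
p=0, q=0, r=0: 1
p=0, q=0, r=1: 1
p=0, q=1, r=0: 0
p=0, q=1, r=1: 0
p=1, q=0, r=0: 1
p=1, q=0, r=1: 1
p=1, q=1, r=0: 1
p=1, q=1, r=1: 1
Count of True = 6

6


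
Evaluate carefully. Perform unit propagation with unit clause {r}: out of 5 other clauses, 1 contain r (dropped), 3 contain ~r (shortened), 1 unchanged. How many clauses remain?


Satisfied (removed): 1
Shortened (remain): 3
Unchanged (remain): 1
Remaining = 3 + 1 = 4

4


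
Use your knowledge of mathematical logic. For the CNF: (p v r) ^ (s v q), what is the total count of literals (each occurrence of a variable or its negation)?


Counting literals in each clause:
Clause 1: 2 literal(s)
Clause 2: 2 literal(s)
Total = 4

4


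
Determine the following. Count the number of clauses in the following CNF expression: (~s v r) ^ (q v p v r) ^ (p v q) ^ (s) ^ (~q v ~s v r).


A CNF formula is a conjunction of clauses.
Clauses are separated by ^.
Counting the conjuncts: 5 clauses.

5


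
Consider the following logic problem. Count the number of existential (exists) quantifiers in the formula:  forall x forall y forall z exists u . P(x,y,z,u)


Quantifier prefix: forall x forall y forall z exists u
Mark each quantifier type:
  U U U E
Universal count = 3, Existential count = 1
Asked for existential (exists) quantifiers: 1

1


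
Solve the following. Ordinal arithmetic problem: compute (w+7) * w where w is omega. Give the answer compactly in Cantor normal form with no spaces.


Compute (w+7) * w.
Ordinal * is associative and left-distributive over +, but NOT commutative; for finite n>1, n*w = w but w*n stays w*n.
(w+7) * w = sup{(w+7)*k : k<w} = sup{w*k+7} = w^2 (the +7 tail is absorbed in the limit).
Result = w^2

w^2


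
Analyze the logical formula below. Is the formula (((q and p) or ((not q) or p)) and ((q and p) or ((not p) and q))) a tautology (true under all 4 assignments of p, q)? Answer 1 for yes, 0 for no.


Check all 4 assignments:
p=0, q=0: 0
p=0, q=1: 0
p=1, q=0: 0
p=1, q=1: 1
Satisfying count = 1/4.
Tautology iff count = 4: no.

0


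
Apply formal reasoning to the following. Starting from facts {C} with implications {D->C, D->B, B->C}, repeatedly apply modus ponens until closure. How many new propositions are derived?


Initial facts: {C}
Apply modus ponens to closure:
  (no implication fires)
Final known: {C}
New propositions: {(none)}
Count = 0

0


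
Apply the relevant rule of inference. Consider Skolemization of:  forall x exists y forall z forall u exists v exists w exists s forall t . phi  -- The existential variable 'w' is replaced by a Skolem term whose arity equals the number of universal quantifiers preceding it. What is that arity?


Quantifier prefix: forall x exists y forall z forall u exists v exists w exists s forall t
'w' is existentially quantified at position 6.
Universal variables preceding it: x, z, u
Skolem function arity = 3

3


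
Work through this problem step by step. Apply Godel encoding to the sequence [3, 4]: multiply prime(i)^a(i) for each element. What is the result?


Encode each element as an exponent of the corresponding prime:
  2^3 = 8
  3^4 = 81
Product = 8 * 81 = 648

648


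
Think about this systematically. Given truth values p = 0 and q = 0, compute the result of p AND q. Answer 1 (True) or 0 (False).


p = 0, q = 0
Operation: p AND q
Evaluate: 0 AND 0 = 0

0


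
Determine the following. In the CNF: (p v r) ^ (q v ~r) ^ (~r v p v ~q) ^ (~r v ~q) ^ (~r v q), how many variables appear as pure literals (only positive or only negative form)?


Check each variable for pure literal status:
p: pure positive
q: mixed (not pure)
r: mixed (not pure)
Pure literal count = 1

1


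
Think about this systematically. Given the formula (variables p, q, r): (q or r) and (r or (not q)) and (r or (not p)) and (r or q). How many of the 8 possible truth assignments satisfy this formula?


Evaluate all 8 assignments for p, q, r:
p=0, q=0, r=0: 0
p=0, q=0, r=1: 1
p=0, q=1, r=0: 0
p=0, q=1, r=1: 1
p=1, q=0, r=0: 0
p=1, q=0, r=1: 1
p=1, q=1, r=0: 0
p=1, q=1, r=1: 1
Satisfying count = 4

4


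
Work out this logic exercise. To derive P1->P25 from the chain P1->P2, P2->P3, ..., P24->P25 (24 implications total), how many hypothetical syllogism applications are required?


With 24 implications in a chain connecting 25 propositions:
P1->P2, P2->P3, ..., P24->P25
Steps needed = (number of implications) - 1 = 24 - 1 = 23

23


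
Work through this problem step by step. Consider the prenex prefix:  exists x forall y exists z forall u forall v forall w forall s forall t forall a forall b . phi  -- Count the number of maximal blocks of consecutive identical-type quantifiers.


Quantifier-type sequence: E A E A A A A A A A  (A=forall, E=exists)
Group into maximal same-type runs:
  Ex1 | Ax1 | Ex1 | Ax7
Number of blocks = 4

4


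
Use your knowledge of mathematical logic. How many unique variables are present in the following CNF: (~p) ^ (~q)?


Identify each variable that appears in the formula.
Variables found: p, q
Count = 2

2


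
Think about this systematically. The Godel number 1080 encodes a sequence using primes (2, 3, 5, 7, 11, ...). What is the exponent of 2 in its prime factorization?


Factorize 1080 by dividing by 2 repeatedly.
Division steps: 2 divides 1080 exactly 3 time(s).
Exponent of 2 = 3

3


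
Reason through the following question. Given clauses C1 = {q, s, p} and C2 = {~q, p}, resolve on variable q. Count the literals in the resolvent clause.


Remove q from C1 and ~q from C2.
C1 remainder: {s, p}
C2 remainder: {p}
Union (resolvent): {p, s}
Resolvent has 2 literal(s).

2


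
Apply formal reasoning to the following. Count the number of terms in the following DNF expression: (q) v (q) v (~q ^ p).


A DNF formula is a disjunction of terms (conjunctions).
Terms are separated by v.
Counting the disjuncts: 3 terms.

3


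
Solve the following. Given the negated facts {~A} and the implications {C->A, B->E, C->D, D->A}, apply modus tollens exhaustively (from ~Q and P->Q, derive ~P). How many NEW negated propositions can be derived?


Initial negated facts: {~A}
Apply modus tollens to closure:
  ~A and C->A  =>  ~C
  ~A and D->A  =>  ~D
Final negated: {~A, ~C, ~D}
New negations: {~C, ~D}
Count = 2

2


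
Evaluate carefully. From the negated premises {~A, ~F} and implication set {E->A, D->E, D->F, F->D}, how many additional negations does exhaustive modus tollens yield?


Initial negated facts: {~A, ~F}
Apply modus tollens to closure:
  ~A and E->A  =>  ~E
  ~E and D->E  =>  ~D
Final negated: {~A, ~D, ~E, ~F}
New negations: {~D, ~E}
Count = 2

2


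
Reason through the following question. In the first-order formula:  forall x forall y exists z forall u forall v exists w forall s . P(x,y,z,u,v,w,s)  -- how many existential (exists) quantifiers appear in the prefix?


Quantifier prefix: forall x forall y exists z forall u forall v exists w forall s
Mark each quantifier type:
  U U E U U E U
Universal count = 5, Existential count = 2
Asked for existential (exists) quantifiers: 2

2


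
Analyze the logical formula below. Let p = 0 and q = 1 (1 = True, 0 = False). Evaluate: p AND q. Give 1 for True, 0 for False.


p = 0, q = 1
Operation: p AND q
Evaluate: 0 AND 1 = 0

0


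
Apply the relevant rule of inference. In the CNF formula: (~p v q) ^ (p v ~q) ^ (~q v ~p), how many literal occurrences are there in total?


Counting literals in each clause:
Clause 1: 2 literal(s)
Clause 2: 2 literal(s)
Clause 3: 2 literal(s)
Total = 6

6


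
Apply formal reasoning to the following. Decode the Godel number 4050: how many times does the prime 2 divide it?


Factorize 4050 by dividing by 2 repeatedly.
Division steps: 2 divides 4050 exactly 1 time(s).
Exponent of 2 = 1

1


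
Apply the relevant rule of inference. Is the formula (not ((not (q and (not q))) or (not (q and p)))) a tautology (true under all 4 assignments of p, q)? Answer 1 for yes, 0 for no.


Check all 4 assignments:
p=0, q=0: 0
p=0, q=1: 0
p=1, q=0: 0
p=1, q=1: 0
Satisfying count = 0/4.
Tautology iff count = 4: no.

0


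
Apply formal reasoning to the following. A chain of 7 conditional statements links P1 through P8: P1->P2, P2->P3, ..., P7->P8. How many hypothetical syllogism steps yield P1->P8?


With 7 implications in a chain connecting 8 propositions:
P1->P2, P2->P3, ..., P7->P8
Steps needed = (number of implications) - 1 = 7 - 1 = 6

6


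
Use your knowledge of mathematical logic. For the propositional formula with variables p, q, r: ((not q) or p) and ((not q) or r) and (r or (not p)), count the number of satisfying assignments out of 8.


Evaluate all 8 assignments for p, q, r:
p=0, q=0, r=0: 1
p=0, q=0, r=1: 1
p=0, q=1, r=0: 0
p=0, q=1, r=1: 0
p=1, q=0, r=0: 0
p=1, q=0, r=1: 1
p=1, q=1, r=0: 0
p=1, q=1, r=1: 1
Satisfying count = 4

4
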